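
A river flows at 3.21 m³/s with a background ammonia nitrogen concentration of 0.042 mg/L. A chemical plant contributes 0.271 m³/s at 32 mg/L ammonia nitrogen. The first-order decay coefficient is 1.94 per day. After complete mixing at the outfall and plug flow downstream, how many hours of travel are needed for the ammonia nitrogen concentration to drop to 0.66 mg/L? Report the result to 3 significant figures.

16.6 h

Flow-weighted average: C = (3.210·0.04200 + 0.2710·32.00) / 3.481 = 8.807/3.481 = 2.530 mg/L.
2.530·exp(−k·t) = 0.66 → t = ln(2.530/0.66)/k = 59840 s = 16.62 h.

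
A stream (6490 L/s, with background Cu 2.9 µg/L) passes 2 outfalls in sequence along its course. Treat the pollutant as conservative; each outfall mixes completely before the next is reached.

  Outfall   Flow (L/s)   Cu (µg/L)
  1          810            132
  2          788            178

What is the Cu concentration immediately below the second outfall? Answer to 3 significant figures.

Below outfall 1: Q → 7300 L/s, C = (6490·2.900 + 810.0·132.0)/7300 = 17.22 µg/L.
Below outfall 2: Q → 8088 L/s, C = (7300·17.22 + 788.0·178.0)/8088 = 32.89 µg/L.

32.9 µg/L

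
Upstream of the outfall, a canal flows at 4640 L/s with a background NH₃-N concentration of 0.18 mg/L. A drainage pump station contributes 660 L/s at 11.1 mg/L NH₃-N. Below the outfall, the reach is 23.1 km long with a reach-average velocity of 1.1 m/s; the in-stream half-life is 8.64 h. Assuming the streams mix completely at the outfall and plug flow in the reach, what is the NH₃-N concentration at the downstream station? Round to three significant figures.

Mixed concentration C = ΣQC/ΣQ = (4640·0.1800 + 660.0·11.10) / 5300 = 8161/5300 = 1.540 mg/L.
Travel time t = 23.1·1000 / 1.1 = 21000 s = 5.833 h.
Half-life 8.64 h → k = ln 2 / 8.64 = 0.08023 h⁻¹ = 1.925 d⁻¹.
First-order decay: C = 1.540·exp(−k·t) = 1.540·0.6263 = 0.9644 mg/L.

0.964 mg/L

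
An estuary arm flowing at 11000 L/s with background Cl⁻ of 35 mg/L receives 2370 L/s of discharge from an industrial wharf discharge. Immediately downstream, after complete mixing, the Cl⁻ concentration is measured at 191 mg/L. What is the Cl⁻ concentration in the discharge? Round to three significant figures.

Mass balance: 11000·35.00 + 2370·Cₑ = 13370·191.0
→ Cₑ = (13370·191.0 − 11000·35.00) / 2370 = 915.1 mg/L.

915 mg/L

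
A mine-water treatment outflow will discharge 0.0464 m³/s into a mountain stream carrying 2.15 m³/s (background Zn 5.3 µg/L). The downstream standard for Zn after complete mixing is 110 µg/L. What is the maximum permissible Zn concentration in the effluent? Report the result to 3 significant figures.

4960 µg/L

At the limit, (Qr·Cr + Qe·Cₑ)/(Qr + Qe) = 110:
Cₑ = (2.196·110 − 2.150·5.300) / 0.04640 = 4961 µg/L.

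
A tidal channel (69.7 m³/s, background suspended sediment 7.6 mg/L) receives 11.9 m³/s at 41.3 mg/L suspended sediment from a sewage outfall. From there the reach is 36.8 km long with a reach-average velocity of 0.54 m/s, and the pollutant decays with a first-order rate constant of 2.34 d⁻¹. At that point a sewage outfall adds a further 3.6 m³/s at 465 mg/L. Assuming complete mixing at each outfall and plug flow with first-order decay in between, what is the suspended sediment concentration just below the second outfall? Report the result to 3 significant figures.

21.5 mg/L

Flow-weighted average: C = (69.70·7.600 + 11.90·41.30) / 81.60 = 1021/81.60 = 12.51 mg/L; combined flow 81.60 m³/s.
Travel time t = 36.8·1000 / 0.54 = 68150 s = 18.93 h.
Decay over the reach: 12.51·exp(−kt) = 12.51·0.1579 = 1.976 mg/L.
Second outfall: C = (81.60·1.976 + 3.600·465.0)/85.20 = 21.54 mg/L.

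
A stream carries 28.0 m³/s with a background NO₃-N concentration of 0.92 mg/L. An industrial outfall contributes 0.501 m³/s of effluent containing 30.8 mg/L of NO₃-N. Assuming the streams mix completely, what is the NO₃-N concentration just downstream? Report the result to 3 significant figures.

1.45 mg/L

Mass balance: C = (28.00·0.9200 + 0.5010·30.80) / 28.50 = 41.19/28.50 = 1.445 mg/L.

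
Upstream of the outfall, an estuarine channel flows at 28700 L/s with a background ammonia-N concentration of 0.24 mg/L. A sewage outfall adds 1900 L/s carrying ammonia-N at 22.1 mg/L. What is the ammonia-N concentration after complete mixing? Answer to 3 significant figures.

Mixed concentration C = ΣQC/ΣQ = (28700·0.2400 + 1900·22.10) / 30600 = 48880/30600 = 1.597 mg/L.

1.60 mg/L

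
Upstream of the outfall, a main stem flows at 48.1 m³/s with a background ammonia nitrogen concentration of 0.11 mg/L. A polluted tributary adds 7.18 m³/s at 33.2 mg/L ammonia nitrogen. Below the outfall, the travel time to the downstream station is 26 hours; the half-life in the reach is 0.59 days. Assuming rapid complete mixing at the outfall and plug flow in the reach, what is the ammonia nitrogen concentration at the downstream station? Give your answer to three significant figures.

After mixing, C = (48.10·0.1100 + 7.180·33.20) / 55.28 = 243.7/55.28 = 4.408 mg/L.
Half-life 0.59 d → k = ln 2 / 0.59 = 1.175 d⁻¹.
Applying C = C₀e^(−kt): 4.408 × 0.2801 = 1.234 mg/L.

1.23 mg/L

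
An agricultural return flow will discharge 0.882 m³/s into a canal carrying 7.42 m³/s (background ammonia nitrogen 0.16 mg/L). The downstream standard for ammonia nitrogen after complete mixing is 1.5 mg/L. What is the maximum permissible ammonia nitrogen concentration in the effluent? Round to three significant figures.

12.8 mg/L

At the limit, (Qr·Cr + Qe·Cₑ)/(Qr + Qe) = 1.5:
Cₑ = (8.302·1.5 − 7.420·0.1600) / 0.8820 = 12.77 mg/L.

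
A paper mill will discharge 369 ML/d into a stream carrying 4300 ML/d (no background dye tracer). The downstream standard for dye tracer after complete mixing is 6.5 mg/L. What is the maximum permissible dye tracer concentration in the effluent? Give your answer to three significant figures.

At the limit, (Qr·Cr + Qe·Cₑ)/(Qr + Qe) = 6.5:
Cₑ = (4669·6.5 − 4300·0) / 369.0 = 82.25 mg/L.

82.2 mg/L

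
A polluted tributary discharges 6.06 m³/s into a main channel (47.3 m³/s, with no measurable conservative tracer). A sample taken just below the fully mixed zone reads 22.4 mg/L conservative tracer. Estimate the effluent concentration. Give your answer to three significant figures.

Mass balance: 47.30·0 + 6.060·Cₑ = 53.36·22.40
→ Cₑ = (53.36·22.40 − 47.30·0) / 6.060 = 197.2 mg/L.

197 mg/L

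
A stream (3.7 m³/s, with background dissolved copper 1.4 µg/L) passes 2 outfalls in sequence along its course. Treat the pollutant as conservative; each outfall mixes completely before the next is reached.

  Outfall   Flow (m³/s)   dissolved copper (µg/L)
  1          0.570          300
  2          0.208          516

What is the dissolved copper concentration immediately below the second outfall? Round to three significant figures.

Outfall 1: combined Q = 4.270 m³/s; C = (3.700·1.400 + 0.5700·300.0)/4.270 = 41.26 µg/L.
Outfall 2: combined Q = 4.478 m³/s; C = (4.270·41.26 + 0.2080·516.0)/4.478 = 63.31 µg/L.

63.3 µg/L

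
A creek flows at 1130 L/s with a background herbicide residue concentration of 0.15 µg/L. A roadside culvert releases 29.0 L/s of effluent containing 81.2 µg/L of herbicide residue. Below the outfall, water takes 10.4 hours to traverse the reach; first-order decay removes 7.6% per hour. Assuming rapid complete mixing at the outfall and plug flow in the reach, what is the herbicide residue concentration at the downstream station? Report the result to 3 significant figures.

Conservation of mass: C = (1130·0.1500 + 29.00·81.20) / 1159 = 2524/1159 = 2.178 µg/L.
7.6%/h lost → k = −ln(1 − 0.076) = 0.07904 h⁻¹.
After decay, C = 2.178 × e^(−kt) = 2.178 × 0.4395 = 0.9573 µg/L.

0.957 µg/L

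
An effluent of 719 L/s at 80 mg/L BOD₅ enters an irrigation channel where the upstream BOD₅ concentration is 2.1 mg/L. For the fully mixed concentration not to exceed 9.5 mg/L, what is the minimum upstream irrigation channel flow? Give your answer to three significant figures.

Set C_mix = 9.5: (Q·2.100 + 719.0·80.00) / (Q + 719.0) = 9.5
→ Q = 719.0·(80.00 − 9.5)/(9.5 − 2.100) = 6850 L/s.

6850 L/s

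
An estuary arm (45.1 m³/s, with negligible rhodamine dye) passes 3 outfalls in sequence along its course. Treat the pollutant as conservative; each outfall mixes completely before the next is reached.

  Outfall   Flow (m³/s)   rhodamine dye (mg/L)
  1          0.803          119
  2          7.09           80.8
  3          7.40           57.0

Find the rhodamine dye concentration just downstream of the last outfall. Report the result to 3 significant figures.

18.1 mg/L

Outfall 1: combined Q = 45.90 m³/s; C = (45.10·0 + 0.8030·119.0)/45.90 = 2.082 mg/L.
Outfall 2: combined Q = 52.99 m³/s; C = (45.90·2.082 + 7.090·80.80)/52.99 = 12.61 mg/L.
Outfall 3: combined Q = 60.39 m³/s; C = (52.99·12.61 + 7.400·57.00)/60.39 = 18.05 mg/L.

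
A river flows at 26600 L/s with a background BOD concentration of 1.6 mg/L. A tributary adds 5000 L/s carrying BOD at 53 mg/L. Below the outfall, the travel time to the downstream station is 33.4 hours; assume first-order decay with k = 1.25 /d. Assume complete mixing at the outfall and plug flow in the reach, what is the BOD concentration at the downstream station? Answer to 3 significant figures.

Conservation of mass: C = (26600·1.600 + 5000·53.00) / 31600 = 307600/31600 = 9.733 mg/L.
After decay, C = 9.733 × e^(−kt) = 9.733 × 0.1756 = 1.709 mg/L.

1.71 mg/L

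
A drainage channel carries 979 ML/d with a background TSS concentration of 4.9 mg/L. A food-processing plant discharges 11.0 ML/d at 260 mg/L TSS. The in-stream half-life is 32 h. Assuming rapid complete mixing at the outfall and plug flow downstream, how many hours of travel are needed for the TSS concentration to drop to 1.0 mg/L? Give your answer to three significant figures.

94.4 h

Conservation of mass: C = (979.0·4.900 + 11.00·260.0) / 990.0 = 7657/990.0 = 7.734 mg/L.
Half-life 32 h → k = ln 2 / 32 = 0.02166 h⁻¹ = 0.5199 d⁻¹.
7.734·exp(−k·t) = 1.0 → t = ln(7.734/1.0)/k = 340000 s = 94.44 h.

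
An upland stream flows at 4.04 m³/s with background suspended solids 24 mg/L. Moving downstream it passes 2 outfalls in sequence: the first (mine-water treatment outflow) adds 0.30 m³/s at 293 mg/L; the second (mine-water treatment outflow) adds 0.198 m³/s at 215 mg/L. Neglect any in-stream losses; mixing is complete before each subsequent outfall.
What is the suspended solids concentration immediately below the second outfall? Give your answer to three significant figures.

50.1 mg/L

After outfall 1: Q = 4.040 + 0.3000 = 4.340 m³/s; C = (4.040·24.00 + 0.3000·293.0)/4.340 = 42.59 mg/L.
After outfall 2: Q = 4.340 + 0.1980 = 4.538 m³/s; C = (4.340·42.59 + 0.1980·215.0)/4.538 = 50.12 mg/L.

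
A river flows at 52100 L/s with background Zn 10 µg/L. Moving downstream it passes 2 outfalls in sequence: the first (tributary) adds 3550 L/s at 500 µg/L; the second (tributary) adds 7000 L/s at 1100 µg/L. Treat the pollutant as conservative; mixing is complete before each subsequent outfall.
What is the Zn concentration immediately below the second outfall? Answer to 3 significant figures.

After outfall 1: Q = 52100 + 3550 = 55650 L/s; C = (52100·10.00 + 3550·500.0)/55650 = 41.26 µg/L.
After outfall 2: Q = 55650 + 7000 = 62650 L/s; C = (55650·41.26 + 7000·1100)/62650 = 159.6 µg/L.

160 µg/L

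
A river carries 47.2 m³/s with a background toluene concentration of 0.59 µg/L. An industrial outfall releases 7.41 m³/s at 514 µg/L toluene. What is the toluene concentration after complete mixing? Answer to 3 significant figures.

70.3 µg/L

After mixing, C = (47.20·0.5900 + 7.410·514.0) / 54.61 = 3837/54.61 = 70.25 µg/L.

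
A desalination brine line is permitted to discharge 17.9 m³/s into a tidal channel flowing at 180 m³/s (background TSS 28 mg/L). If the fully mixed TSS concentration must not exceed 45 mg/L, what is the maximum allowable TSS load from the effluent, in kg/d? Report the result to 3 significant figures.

334000 kg/d

Mass balance at the limit: 180.0·28.00 + 17.90·Cₑ = 197.9·45 → Cₑ = 215.9 mg/L.
Load = 17.90 m³/s × 215.9 g/m³ × 86 400 s/d = 334000 kg/d.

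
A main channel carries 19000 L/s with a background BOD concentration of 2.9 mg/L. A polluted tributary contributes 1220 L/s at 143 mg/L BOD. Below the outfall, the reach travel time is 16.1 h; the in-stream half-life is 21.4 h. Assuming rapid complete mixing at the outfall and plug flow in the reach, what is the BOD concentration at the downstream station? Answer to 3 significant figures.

6.74 mg/L

Mixed concentration C = ΣQC/ΣQ = (19000·2.900 + 1220·143.0) / 20220 = 229600/20220 = 11.35 mg/L.
Half-life 21.4 h → k = ln 2 / 21.4 = 0.03239 h⁻¹ = 0.7774 d⁻¹.
Decay over the reach: 11.35·exp(−kt) = 11.35·0.5936 = 6.740 mg/L.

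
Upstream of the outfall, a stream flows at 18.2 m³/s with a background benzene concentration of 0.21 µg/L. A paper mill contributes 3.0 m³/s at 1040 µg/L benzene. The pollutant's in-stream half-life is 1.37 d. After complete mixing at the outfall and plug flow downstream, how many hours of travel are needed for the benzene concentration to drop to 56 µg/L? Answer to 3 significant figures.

45.9 h

After mixing, C = (18.20·0.2100 + 3.000·1040) / 21.20 = 3124/21.20 = 147.4 µg/L.
Half-life 1.37 d → k = ln 2 / 1.37 = 0.5059 d⁻¹.
147.4·exp(−k·t) = 56 → t = ln(147.4/56)/k = 165200 s = 45.89 h.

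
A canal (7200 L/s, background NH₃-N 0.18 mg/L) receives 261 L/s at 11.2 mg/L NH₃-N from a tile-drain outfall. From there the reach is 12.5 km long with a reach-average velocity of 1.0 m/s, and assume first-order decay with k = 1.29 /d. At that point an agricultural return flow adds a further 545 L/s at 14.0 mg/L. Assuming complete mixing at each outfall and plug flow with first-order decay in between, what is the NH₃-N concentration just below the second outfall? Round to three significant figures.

Flow-weighted average: C = (7200·0.1800 + 261.0·11.20) / 7461 = 4219/7461 = 0.5655 mg/L; combined flow 7461 L/s.
Travel time t = 12.5·1000 / 1.0 = 12500 s = 3.472 h.
First-order decay: C = 0.5655·exp(−k·t) = 0.5655·0.8297 = 0.4692 mg/L.
Second outfall: C = (7461·0.4692 + 545.0·14.00)/8006 = 1.390 mg/L.

1.39 mg/L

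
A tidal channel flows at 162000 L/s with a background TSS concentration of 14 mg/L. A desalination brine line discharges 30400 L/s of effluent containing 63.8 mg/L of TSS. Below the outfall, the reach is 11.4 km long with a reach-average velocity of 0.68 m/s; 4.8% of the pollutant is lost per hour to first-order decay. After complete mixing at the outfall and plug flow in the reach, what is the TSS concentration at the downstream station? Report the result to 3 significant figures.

17.4 mg/L

After mixing, C = (162000·14.00 + 30400·63.80) / 192400 = 4208000/192400 = 21.87 mg/L.
Travel time t = 11.4·1000 / 0.68 = 16760 s = 4.657 h.
4.8%/h lost → k = −ln(1 − 0.048) = 0.04919 h⁻¹.
Applying C = C₀e^(−kt): 21.87 × 0.7953 = 17.39 mg/L.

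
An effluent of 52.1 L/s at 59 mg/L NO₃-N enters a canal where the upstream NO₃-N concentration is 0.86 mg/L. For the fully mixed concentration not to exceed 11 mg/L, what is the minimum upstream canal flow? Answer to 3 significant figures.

247 L/s

Set C_mix = 11: (Q·0.8600 + 52.10·59.00) / (Q + 52.10) = 11
→ Q = 52.10·(59.00 − 11)/(11 − 0.8600) = 246.6 L/s.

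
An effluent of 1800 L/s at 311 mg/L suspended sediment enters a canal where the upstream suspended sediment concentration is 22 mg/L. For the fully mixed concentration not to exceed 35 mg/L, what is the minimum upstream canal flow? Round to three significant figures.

38200 L/s

Set C_mix = 35: (Q·22.00 + 1800·311.0) / (Q + 1800) = 35
→ Q = 1800·(311.0 − 35)/(35 − 22.00) = 38220 L/s.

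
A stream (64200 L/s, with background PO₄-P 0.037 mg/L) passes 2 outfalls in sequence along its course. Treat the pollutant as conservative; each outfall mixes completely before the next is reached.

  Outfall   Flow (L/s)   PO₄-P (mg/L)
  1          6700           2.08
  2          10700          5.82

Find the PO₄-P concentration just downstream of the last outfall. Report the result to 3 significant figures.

After outfall 1: Q = 64200 + 6700 = 70900 L/s; C = (64200·0.03700 + 6700·2.080)/70900 = 0.2301 mg/L.
After outfall 2: Q = 70900 + 10700 = 81600 L/s; C = (70900·0.2301 + 10700·5.820)/81600 = 0.9631 mg/L.

0.963 mg/L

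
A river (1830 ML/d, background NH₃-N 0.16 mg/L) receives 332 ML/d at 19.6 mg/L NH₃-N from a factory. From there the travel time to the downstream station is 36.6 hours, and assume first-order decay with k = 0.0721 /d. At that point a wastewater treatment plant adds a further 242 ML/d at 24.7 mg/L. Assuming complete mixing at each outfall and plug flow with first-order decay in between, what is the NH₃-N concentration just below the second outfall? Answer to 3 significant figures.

Mass balance: C = (1830·0.1600 + 332.0·19.60) / 2162 = 6800/2162 = 3.145 mg/L; combined flow 2162 ML/d.
After decay, C = 3.145 × e^(−kt) = 3.145 × 0.8959 = 2.818 mg/L.
Second outfall: C = (2162·2.818 + 242.0·24.70)/2404 = 5.021 mg/L.

5.02 mg/L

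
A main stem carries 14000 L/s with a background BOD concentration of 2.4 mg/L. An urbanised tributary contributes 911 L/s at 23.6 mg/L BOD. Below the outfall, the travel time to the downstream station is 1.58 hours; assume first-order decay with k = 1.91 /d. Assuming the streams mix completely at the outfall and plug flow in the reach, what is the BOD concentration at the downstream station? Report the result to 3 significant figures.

Mass balance: C = (14000·2.400 + 911.0·23.60) / 14910 = 55100/14910 = 3.695 mg/L.
First-order decay: C = 3.695·exp(−k·t) = 3.695·0.8818 = 3.259 mg/L.

3.26 mg/L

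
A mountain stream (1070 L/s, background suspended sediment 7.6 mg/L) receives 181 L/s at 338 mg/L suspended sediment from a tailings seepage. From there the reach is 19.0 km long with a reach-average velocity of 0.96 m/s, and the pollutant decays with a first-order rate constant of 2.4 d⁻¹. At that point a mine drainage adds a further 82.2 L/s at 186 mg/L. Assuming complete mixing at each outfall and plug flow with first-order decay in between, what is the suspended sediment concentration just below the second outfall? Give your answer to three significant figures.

Flow-weighted average: C = (1070·7.600 + 181.0·338.0) / 1251 = 69310/1251 = 55.40 mg/L; combined flow 1251 L/s.
Travel time t = 19.0·1000 / 0.96 = 19790 s = 5.498 h.
First-order decay: C = 55.40·exp(−k·t) = 55.40·0.5771 = 31.97 mg/L.
Second outfall: C = (1251·31.97 + 82.20·186.0)/1333 = 41.47 mg/L.

41.5 mg/L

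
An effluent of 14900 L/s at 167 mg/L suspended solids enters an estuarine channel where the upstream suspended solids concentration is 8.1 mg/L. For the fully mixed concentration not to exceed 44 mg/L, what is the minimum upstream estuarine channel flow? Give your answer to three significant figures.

Set C_mix = 44: (Q·8.100 + 14900·167.0) / (Q + 14900) = 44
→ Q = 14900·(167.0 − 44)/(44 − 8.100) = 51050 L/s.

51100 L/s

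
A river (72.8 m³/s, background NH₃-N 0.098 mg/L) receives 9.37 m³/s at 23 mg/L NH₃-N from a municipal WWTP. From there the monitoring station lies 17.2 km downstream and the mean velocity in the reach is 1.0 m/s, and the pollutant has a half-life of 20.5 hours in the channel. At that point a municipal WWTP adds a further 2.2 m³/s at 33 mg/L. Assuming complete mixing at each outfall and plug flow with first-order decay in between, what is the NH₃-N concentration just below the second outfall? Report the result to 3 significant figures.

After mixing, C = (72.80·0.09800 + 9.370·23.00) / 82.17 = 222.6/82.17 = 2.710 mg/L; combined flow 82.17 m³/s.
Travel time t = 17.2·1000 / 1.0 = 17200 s = 4.778 h.
Half-life 20.5 h → k = ln 2 / 20.5 = 0.03381 h⁻¹ = 0.8115 d⁻¹.
First-order decay: C = 2.710·exp(−k·t) = 2.710·0.8508 = 2.305 mg/L.
At the second outfall, C = (82.17·2.305 + 2.200·33.00) / (82.17 + 2.200) = 3.106 mg/L.

3.11 mg/L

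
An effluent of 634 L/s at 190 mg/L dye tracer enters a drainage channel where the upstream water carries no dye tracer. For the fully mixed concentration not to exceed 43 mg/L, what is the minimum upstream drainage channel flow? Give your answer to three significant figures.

Set C_mix = 43: (Q·0 + 634.0·190.0) / (Q + 634.0) = 43
→ Q = 634.0·(190.0 − 43)/(43 − 0) = 2167 L/s.

2170 L/s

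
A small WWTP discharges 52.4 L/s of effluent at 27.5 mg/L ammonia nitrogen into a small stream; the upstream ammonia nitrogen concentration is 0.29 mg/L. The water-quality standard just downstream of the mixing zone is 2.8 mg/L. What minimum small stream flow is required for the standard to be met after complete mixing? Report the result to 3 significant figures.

Set C_mix = 2.8: (Q·0.2900 + 52.40·27.50) / (Q + 52.40) = 2.8
→ Q = 52.40·(27.50 − 2.8)/(2.8 − 0.2900) = 515.6 L/s.

516 L/s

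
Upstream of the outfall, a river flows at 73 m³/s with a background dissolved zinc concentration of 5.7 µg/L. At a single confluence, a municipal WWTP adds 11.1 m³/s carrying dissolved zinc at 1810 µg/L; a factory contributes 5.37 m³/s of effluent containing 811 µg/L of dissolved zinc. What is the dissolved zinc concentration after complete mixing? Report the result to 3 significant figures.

278 µg/L

Flow-weighted average: C = (73.00·5.700 + 11.10·1810 + 5.370·811.0) / 89.47 = 24860/89.47 = 277.9 µg/L.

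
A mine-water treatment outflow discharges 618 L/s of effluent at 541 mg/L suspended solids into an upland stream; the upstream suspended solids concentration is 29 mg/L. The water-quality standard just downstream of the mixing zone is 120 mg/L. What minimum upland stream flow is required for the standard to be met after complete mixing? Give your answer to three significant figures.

Set C_mix = 120: (Q·29.00 + 618.0·541.0) / (Q + 618.0) = 120
→ Q = 618.0·(541.0 − 120)/(120 − 29.00) = 2859 L/s.

2860 L/s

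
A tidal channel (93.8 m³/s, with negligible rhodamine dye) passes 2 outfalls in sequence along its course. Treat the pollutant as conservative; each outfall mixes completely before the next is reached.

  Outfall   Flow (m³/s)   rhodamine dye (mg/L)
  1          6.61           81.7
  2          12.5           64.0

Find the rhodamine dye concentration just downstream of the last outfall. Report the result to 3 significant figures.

After outfall 1: Q = 93.80 + 6.610 = 100.4 m³/s; C = (93.80·0 + 6.610·81.70)/100.4 = 5.378 mg/L.
After outfall 2: Q = 100.4 + 12.50 = 112.9 m³/s; C = (100.4·5.378 + 12.50·64.00)/112.9 = 11.87 mg/L.

11.9 mg/L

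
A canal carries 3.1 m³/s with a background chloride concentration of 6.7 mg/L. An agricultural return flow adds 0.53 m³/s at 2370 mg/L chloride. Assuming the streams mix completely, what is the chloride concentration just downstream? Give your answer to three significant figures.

Mixed concentration C = ΣQC/ΣQ = (3.100·6.700 + 0.5300·2370) / 3.630 = 1277/3.630 = 351.8 mg/L.

352 mg/L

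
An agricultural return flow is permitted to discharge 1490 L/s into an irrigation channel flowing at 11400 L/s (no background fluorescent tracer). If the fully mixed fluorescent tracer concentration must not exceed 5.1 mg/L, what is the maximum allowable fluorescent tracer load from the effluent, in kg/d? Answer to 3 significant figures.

5680 kg/d

Mass balance at the limit: 11400·0 + 1490·Cₑ = 12890·5.1 → Cₑ = 44.12 mg/L.
1490 L/s = 1.490 m³/s. Load = 1.490 m³/s × 44.12 g/m³ × 86 400 s/d = 5680 kg/d.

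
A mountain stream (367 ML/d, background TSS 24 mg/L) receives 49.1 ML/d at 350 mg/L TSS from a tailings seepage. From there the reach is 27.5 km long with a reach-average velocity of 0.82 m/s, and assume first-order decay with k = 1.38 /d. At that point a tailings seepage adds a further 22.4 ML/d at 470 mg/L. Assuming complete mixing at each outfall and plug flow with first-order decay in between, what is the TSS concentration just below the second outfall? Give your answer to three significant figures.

Mass balance: C = (367.0·24.00 + 49.10·350.0) / 416.1 = 25990/416.1 = 62.47 mg/L; combined flow 416.1 ML/d.
Travel time t = 27.5·1000 / 0.82 = 33540 s = 9.316 h.
Decay over the reach: 62.47·exp(−kt) = 62.47·0.5853 = 36.56 mg/L.
Second outfall: C = (416.1·36.56 + 22.40·470.0)/438.5 = 58.70 mg/L.

58.7 mg/L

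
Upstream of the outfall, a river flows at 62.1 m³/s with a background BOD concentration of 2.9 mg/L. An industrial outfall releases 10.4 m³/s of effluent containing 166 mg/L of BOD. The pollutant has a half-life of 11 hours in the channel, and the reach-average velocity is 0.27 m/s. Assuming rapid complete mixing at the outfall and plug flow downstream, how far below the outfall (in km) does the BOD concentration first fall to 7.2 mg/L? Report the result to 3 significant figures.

20.0 km

After mixing, C = (62.10·2.900 + 10.40·166.0) / 72.50 = 1906/72.50 = 26.30 mg/L.
Half-life 11 h → k = ln 2 / 11 = 0.06301 h⁻¹ = 1.512 d⁻¹.
Set 26.30·exp(−k·t) = 7.2 → t = ln(26.30/7.2)/k = 74000 s = 20.56 h.
Distance = v·t = 0.27·74000 = 19980 m = 19.98 km.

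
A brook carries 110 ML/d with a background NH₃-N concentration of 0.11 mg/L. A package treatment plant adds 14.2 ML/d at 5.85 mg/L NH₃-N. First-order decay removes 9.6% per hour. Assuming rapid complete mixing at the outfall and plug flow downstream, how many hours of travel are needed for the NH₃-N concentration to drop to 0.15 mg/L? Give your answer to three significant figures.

16.2 h

Flow-weighted average: C = (110.0·0.1100 + 14.20·5.850) / 124.2 = 95.17/124.2 = 0.7663 mg/L.
9.6%/h lost → k = −ln(1 − 0.096) = 0.1009 h⁻¹.
0.7663·exp(−k·t) = 0.15 → t = ln(0.7663/0.15)/k = 58170 s = 16.16 h.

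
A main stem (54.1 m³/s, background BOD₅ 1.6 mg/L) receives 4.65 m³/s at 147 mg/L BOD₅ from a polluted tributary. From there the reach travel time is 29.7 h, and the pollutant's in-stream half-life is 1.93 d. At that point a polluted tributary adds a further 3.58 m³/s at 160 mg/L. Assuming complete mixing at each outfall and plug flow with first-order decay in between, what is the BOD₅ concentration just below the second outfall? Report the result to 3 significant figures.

Mixed concentration C = ΣQC/ΣQ = (54.10·1.600 + 4.650·147.0) / 58.75 = 770.1/58.75 = 13.11 mg/L; combined flow 58.75 m³/s.
Half-life 1.93 d → k = ln 2 / 1.93 = 0.3591 d⁻¹.
After decay, C = 13.11 × e^(−kt) = 13.11 × 0.6412 = 8.405 mg/L.
Second outfall: C = (58.75·8.405 + 3.580·160.0)/62.33 = 17.11 mg/L.

17.1 mg/L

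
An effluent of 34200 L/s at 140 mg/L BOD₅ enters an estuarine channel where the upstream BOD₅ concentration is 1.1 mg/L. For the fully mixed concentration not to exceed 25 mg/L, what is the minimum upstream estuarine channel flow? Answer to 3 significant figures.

Set C_mix = 25: (Q·1.100 + 34200·140.0) / (Q + 34200) = 25
→ Q = 34200·(140.0 − 25)/(25 − 1.100) = 164600 L/s.

165000 L/s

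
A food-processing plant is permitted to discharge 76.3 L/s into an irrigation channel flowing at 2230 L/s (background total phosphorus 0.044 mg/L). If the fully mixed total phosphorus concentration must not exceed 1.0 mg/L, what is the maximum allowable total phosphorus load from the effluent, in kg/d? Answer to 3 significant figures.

191 kg/d

Mass balance at the limit: 2230·0.04400 + 76.30·Cₑ = 2306·1.0 → Cₑ = 28.94 mg/L.
76.30 L/s = 0.07630 m³/s. Load = 0.07630 m³/s × 28.94 g/m³ × 86 400 s/d = 190.8 kg/d.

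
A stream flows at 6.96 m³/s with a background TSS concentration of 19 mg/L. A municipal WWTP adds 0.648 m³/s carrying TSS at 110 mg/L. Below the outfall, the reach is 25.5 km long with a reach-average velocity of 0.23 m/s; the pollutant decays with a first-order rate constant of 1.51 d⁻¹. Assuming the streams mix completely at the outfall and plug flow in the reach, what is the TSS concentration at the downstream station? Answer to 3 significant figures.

After mixing, C = (6.960·19.00 + 0.6480·110.0) / 7.608 = 203.5/7.608 = 26.75 mg/L.
Travel time t = 25.5·1000 / 0.23 = 110900 s = 30.80 h.
Decay over the reach: 26.75·exp(−kt) = 26.75·0.1440 = 3.853 mg/L.

3.85 mg/L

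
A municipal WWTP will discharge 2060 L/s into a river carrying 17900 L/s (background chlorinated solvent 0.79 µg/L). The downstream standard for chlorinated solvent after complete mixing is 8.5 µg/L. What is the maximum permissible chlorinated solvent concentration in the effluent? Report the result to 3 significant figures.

At the limit, (Qr·Cr + Qe·Cₑ)/(Qr + Qe) = 8.5:
Cₑ = (19960·8.5 − 17900·0.7900) / 2060 = 75.49 µg/L.

75.5 µg/L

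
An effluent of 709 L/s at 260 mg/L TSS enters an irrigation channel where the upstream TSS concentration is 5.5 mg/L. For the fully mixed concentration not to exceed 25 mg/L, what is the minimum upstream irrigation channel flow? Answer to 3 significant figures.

Set C_mix = 25: (Q·5.500 + 709.0·260.0) / (Q + 709.0) = 25
→ Q = 709.0·(260.0 − 25)/(25 − 5.500) = 8544 L/s.

8540 L/s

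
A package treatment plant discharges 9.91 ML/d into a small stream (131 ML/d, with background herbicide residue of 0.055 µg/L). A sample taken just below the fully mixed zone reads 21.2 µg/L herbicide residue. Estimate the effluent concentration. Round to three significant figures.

301 µg/L

Mass balance: 131.0·0.05500 + 9.910·Cₑ = 140.9·21.20
→ Cₑ = (140.9·21.20 − 131.0·0.05500) / 9.910 = 300.7 µg/L.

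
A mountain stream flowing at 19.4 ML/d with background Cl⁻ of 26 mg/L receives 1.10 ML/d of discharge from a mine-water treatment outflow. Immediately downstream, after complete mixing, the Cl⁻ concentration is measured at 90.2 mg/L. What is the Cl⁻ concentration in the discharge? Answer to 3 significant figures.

1220 mg/L

Mass balance: 19.40·26.00 + 1.100·Cₑ = 20.50·90.20
→ Cₑ = (20.50·90.20 − 19.40·26.00) / 1.100 = 1222 mg/L.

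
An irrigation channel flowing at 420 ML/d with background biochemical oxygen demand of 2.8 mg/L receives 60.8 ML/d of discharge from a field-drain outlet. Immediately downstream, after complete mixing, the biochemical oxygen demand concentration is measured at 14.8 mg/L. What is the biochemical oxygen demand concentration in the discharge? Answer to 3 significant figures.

Mass balance: 420.0·2.800 + 60.80·Cₑ = 480.8·14.80
→ Cₑ = (480.8·14.80 − 420.0·2.800) / 60.80 = 97.69 mg/L.

97.7 mg/L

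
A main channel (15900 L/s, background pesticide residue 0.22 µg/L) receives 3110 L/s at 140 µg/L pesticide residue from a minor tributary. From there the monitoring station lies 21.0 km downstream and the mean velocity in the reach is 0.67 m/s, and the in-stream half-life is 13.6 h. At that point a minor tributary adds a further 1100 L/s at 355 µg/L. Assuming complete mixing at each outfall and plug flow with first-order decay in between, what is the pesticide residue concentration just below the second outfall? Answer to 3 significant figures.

Mixed concentration C = ΣQC/ΣQ = (15900·0.2200 + 3110·140.0) / 19010 = 438900/19010 = 23.09 µg/L; combined flow 19010 L/s.
Travel time t = 21.0·1000 / 0.67 = 31340 s = 8.706 h.
Half-life 13.6 h → k = ln 2 / 13.6 = 0.05097 h⁻¹ = 1.223 d⁻¹.
Applying C = C₀e^(−kt): 23.09 × 0.6416 = 14.81 µg/L.
At the second outfall, C = (19010·14.81 + 1100·355.0) / (19010 + 1100) = 33.42 µg/L.

33.4 µg/L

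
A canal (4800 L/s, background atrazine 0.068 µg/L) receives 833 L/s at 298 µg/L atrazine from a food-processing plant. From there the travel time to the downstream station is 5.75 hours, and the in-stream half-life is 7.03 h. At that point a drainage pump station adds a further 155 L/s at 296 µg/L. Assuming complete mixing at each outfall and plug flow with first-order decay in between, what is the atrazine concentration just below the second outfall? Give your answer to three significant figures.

32.3 µg/L

Mixed concentration C = ΣQC/ΣQ = (4800·0.06800 + 833.0·298.0) / 5633 = 248600/5633 = 44.13 µg/L; combined flow 5633 L/s.
Half-life 7.03 h → k = ln 2 / 7.03 = 0.09860 h⁻¹ = 2.366 d⁻¹.
After decay, C = 44.13 × e^(−kt) = 44.13 × 0.5673 = 25.03 µg/L.
At the second outfall, C = (5633·25.03 + 155.0·296.0) / (5633 + 155.0) = 32.29 µg/L.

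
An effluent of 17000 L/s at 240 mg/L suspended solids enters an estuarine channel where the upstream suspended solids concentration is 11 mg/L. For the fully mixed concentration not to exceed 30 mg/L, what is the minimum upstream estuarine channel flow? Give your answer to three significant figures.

Set C_mix = 30: (Q·11.00 + 17000·240.0) / (Q + 17000) = 30
→ Q = 17000·(240.0 − 30)/(30 − 11.00) = 187900 L/s.

188000 L/s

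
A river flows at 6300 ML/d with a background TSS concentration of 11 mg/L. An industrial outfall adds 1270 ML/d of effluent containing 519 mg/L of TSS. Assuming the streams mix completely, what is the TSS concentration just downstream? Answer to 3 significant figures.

Mixed concentration C = ΣQC/ΣQ = (6300·11.00 + 1270·519.0) / 7570 = 728400/7570 = 96.23 mg/L.

96.2 mg/L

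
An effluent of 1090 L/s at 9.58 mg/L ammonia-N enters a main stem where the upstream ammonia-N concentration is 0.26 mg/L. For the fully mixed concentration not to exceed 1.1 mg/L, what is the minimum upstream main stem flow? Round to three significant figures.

11000 L/s

Set C_mix = 1.1: (Q·0.2600 + 1090·9.580) / (Q + 1090) = 1.1
→ Q = 1090·(9.580 − 1.1)/(1.1 − 0.2600) = 11000 L/s.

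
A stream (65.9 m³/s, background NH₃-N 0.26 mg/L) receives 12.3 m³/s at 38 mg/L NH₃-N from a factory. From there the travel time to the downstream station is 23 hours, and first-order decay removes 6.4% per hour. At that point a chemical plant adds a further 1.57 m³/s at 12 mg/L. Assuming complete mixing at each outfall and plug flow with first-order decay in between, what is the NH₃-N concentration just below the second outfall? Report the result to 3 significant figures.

Conservation of mass: C = (65.90·0.2600 + 12.30·38.00) / 78.20 = 484.5/78.20 = 6.196 mg/L; combined flow 78.20 m³/s.
6.4%/h lost → k = −ln(1 − 0.064) = 0.06614 h⁻¹.
First-order decay: C = 6.196·exp(−k·t) = 6.196·0.2184 = 1.354 mg/L.
Second outfall: C = (78.20·1.354 + 1.570·12.00)/79.77 = 1.563 mg/L.

1.56 mg/L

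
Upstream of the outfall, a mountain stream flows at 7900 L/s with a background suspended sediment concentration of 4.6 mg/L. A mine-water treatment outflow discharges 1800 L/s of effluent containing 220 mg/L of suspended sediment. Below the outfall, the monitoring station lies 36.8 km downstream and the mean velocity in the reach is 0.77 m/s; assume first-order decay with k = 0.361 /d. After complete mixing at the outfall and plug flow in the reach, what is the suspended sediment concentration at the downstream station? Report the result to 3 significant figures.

36.5 mg/L

Flow-weighted average: C = (7900·4.600 + 1800·220.0) / 9700 = 432300/9700 = 44.57 mg/L.
Travel time t = 36.8·1000 / 0.77 = 47790 s = 13.28 h.
Applying C = C₀e^(−kt): 44.57 × 0.8190 = 36.50 mg/L.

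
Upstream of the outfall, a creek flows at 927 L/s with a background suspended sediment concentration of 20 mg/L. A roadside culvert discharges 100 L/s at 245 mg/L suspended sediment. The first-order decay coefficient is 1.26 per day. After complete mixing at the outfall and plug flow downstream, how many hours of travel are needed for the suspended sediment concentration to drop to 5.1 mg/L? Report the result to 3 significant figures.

Mixed concentration C = ΣQC/ΣQ = (927.0·20.00 + 100.0·245.0) / 1027 = 43040/1027 = 41.91 mg/L.
41.91·exp(−k·t) = 5.1 → t = ln(41.91/5.1)/k = 144400 s = 40.12 h.

40.1 h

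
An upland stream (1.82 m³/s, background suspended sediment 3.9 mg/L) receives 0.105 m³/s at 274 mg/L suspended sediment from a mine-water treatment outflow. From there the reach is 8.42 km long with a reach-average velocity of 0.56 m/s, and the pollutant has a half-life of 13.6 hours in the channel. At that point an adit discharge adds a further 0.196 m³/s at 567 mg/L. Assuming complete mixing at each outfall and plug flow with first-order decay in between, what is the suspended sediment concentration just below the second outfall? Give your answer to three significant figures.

Mixed concentration C = ΣQC/ΣQ = (1.820·3.900 + 0.1050·274.0) / 1.925 = 35.87/1.925 = 18.63 mg/L; combined flow 1.925 m³/s.
Travel time t = 8.42·1000 / 0.56 = 15040 s = 4.177 h.
Half-life 13.6 h → k = ln 2 / 13.6 = 0.05097 h⁻¹ = 1.223 d⁻¹.
After decay, C = 18.63 × e^(−kt) = 18.63 × 0.8083 = 15.06 mg/L.
Second outfall: C = (1.925·15.06 + 0.1960·567.0)/2.121 = 66.06 mg/L.

66.1 mg/L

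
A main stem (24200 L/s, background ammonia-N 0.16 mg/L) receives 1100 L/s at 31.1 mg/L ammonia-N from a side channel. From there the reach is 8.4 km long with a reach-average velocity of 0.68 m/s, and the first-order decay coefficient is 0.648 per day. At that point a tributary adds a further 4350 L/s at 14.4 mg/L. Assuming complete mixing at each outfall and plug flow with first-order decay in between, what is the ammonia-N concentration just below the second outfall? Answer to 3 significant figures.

Mixed concentration C = ΣQC/ΣQ = (24200·0.1600 + 1100·31.10) / 25300 = 38080/25300 = 1.505 mg/L; combined flow 25300 L/s.
Travel time t = 8.4·1000 / 0.68 = 12350 s = 3.431 h.
Decay over the reach: 1.505·exp(−kt) = 1.505·0.9115 = 1.372 mg/L.
Second outfall: C = (25300·1.372 + 4350·14.40)/29650 = 3.283 mg/L.

3.28 mg/L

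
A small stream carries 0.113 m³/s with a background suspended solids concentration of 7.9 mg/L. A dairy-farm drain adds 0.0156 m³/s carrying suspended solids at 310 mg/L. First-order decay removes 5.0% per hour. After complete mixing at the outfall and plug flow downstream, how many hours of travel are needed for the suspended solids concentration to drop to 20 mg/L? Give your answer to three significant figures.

15.6 h

Mass balance: C = (0.1130·7.900 + 0.01560·310.0) / 0.1286 = 5.729/0.1286 = 44.55 mg/L.
5.0%/h lost → k = −ln(1 − 0.05) = 0.05129 h⁻¹.
44.55·exp(−k·t) = 20 → t = ln(44.55/20)/k = 56200 s = 15.61 h.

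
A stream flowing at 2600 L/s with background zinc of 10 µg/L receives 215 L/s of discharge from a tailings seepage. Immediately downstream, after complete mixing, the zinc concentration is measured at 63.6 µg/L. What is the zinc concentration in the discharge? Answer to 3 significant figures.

Mass balance: 2600·10.00 + 215.0·Cₑ = 2815·63.60
→ Cₑ = (2815·63.60 − 2600·10.00) / 215.0 = 711.8 µg/L.

712 µg/L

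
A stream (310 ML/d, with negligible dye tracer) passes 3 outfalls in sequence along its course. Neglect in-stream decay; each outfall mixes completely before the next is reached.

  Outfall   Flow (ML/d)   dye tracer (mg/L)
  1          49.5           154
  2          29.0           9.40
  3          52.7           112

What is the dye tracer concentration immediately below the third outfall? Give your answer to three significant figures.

31.3 mg/L

After outfall 1: Q = 310.0 + 49.50 = 359.5 ML/d; C = (310.0·0 + 49.50·154.0)/359.5 = 21.20 mg/L.
After outfall 2: Q = 359.5 + 29.00 = 388.5 ML/d; C = (359.5·21.20 + 29.00·9.400)/388.5 = 20.32 mg/L.
After outfall 3: Q = 388.5 + 52.70 = 441.2 ML/d; C = (388.5·20.32 + 52.70·112.0)/441.2 = 31.27 mg/L.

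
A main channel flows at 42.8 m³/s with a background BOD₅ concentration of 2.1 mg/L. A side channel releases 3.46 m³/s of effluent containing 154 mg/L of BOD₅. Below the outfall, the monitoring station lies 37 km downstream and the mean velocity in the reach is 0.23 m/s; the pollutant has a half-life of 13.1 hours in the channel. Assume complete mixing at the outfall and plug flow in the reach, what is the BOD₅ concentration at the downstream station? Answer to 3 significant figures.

After mixing, C = (42.80·2.100 + 3.460·154.0) / 46.26 = 622.7/46.26 = 13.46 mg/L.
Travel time t = 37·1000 / 0.23 = 160900 s = 44.69 h.
Half-life 13.1 h → k = ln 2 / 13.1 = 0.05291 h⁻¹ = 1.270 d⁻¹.
Decay over the reach: 13.46·exp(−kt) = 13.46·0.09400 = 1.265 mg/L.

1.27 mg/L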